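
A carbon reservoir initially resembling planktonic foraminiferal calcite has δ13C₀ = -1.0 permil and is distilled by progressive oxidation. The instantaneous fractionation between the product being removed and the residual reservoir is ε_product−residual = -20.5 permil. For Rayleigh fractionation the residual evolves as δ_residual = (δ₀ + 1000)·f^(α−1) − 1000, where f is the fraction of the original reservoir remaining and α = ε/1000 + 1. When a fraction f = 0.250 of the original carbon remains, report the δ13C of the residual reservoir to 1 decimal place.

Rayleigh residual: δ_res = (δ₀ + 1000)·f^(α−1) − 1000
α = ε/1000 + 1 = 0.97950, so α − 1 = -0.02050
f^(α−1) = 0.250^(-0.02050) = 1.028827
δ_res = (-1.0 + 1000) × 1.028827 − 1000 = 1027.798 − 1000 = 27.80 permil

27.8 permil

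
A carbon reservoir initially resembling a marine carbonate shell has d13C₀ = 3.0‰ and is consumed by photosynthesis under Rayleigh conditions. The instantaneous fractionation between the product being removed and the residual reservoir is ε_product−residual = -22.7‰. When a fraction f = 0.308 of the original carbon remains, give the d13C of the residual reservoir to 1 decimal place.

Rayleigh residual: δ_res = (δ₀ + 1000)·f^(α−1) − 1000
α = ε/1000 + 1 = 0.97730, so α − 1 = -0.02270
f^(α−1) = 0.308^(-0.02270) = 1.027093
δ_res = (3.0 + 1000) × 1.027093 − 1000 = 1030.175 − 1000 = 30.17‰

30.2‰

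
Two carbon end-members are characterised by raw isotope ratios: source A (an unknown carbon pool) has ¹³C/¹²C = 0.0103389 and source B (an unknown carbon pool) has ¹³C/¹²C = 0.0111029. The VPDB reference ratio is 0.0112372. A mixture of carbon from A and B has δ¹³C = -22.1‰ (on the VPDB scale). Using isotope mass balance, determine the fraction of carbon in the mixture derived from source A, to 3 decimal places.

0.149

δ_A = (0.0103389/0.0112372 − 1)×1000 = (0.920060 − 1)×1000 = -79.940‰
δ_B = (0.0111029/0.0112372 − 1)×1000 = (0.988049 − 1)×1000 = -11.951‰
f_A = (δ_mix − δ_B)/(δ_A − δ_B) = (-22.1 − (-11.951))/(-79.940 − (-11.951))
f_A = -10.149 / -67.988 = 0.1493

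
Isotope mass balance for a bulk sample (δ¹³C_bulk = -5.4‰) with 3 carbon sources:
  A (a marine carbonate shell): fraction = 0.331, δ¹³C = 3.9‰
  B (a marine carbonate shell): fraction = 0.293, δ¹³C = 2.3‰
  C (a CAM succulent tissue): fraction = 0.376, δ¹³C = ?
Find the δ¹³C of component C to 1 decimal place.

-19.6‰

Isotope mass balance: δ_bulk = Σ fᵢ·δᵢ.
-5.4 = 0.331×(3.9) + 0.293×(2.3) + 0.376×δ_C
0.376·δ_C = -5.4 − (1.965) = -7.365
δ_C = -7.365 / 0.376 = -19.59‰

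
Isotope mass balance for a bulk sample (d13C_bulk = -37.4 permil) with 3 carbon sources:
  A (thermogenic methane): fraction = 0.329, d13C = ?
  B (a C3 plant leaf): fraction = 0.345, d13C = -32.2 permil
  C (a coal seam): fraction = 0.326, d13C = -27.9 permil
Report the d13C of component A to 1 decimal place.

Isotope mass balance: δ_bulk = Σ fᵢ·δᵢ.
-37.4 = 0.329×δ_A + 0.345×(-32.2) + 0.326×(-27.9)
0.329·δ_A = -37.4 − (-20.204) = -17.196
δ_A = -17.196 / 0.329 = -52.27 permil

-52.3 permil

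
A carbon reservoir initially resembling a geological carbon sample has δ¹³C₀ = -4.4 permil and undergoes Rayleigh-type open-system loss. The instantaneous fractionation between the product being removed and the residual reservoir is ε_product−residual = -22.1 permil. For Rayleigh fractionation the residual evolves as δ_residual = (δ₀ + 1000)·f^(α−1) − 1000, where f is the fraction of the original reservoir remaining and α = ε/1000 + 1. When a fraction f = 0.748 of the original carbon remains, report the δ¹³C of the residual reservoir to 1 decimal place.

2.0 permil

Rayleigh residual: δ_res = (δ₀ + 1000)·f^(α−1) − 1000
α = ε/1000 + 1 = 0.97790, so α − 1 = -0.02210
f^(α−1) = 0.748^(-0.02210) = 1.006437
δ_res = (-4.4 + 1000) × 1.006437 − 1000 = 1002.009 − 1000 = 2.01 permil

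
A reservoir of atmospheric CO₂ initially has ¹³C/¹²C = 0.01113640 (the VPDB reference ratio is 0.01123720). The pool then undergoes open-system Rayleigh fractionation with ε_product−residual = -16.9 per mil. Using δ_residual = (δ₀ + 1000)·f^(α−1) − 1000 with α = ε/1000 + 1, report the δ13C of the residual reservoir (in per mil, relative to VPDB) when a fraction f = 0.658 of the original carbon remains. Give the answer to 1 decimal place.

-1.9 per mil

δ₀ = (0.01113640/0.01123720 − 1)×1000 = (0.991030 − 1)×1000 = -8.970 per mil
α − 1 = ε/1000 = -0.0169
f^(α−1) = 0.658^(-0.0169) = 1.007099
δ_res = (-8.970 + 1000) × 1.007099 − 1000 = 998.065 − 1000 = -1.94 per mil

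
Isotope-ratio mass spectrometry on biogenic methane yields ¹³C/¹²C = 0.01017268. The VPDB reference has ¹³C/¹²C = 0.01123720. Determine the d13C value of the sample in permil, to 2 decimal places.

-94.73 permil

d13C = (R_sample / R_standard − 1) × 1000
R_sample / R_standard = 0.01017268 / 0.01123720 = 0.905268
d13C = (0.905268 − 1) × 1000 = -94.732 permil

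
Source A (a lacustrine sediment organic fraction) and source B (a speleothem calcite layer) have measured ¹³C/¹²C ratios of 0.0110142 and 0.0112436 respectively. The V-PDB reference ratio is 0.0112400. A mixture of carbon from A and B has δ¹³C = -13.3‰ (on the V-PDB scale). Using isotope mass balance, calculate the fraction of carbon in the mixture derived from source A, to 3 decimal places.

0.667

δ_A = (0.0110142/0.0112400 − 1)×1000 = (0.979911 − 1)×1000 = -20.089‰
δ_B = (0.0112436/0.0112400 − 1)×1000 = (1.000320 − 1)×1000 = 0.320‰
f_A = (δ_mix − δ_B)/(δ_A − δ_B) = (-13.3 − (0.320))/(-20.089 − (0.320))
f_A = -13.620 / -20.409 = 0.6674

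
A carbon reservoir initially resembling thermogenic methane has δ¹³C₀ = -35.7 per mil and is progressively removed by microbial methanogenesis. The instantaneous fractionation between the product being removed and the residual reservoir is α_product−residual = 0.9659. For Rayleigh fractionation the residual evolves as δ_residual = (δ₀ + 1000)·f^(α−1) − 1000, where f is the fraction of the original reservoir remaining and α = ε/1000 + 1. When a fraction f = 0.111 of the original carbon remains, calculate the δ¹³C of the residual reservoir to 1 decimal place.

39.4 per mil

Rayleigh residual: δ_res = (δ₀ + 1000)·f^(α−1) − 1000
α − 1 = -0.03410
f^(α−1) = 0.111^(-0.03410) = 1.077840
δ_res = (-35.7 + 1000) × 1.077840 − 1000 = 1039.362 − 1000 = 39.36 per mil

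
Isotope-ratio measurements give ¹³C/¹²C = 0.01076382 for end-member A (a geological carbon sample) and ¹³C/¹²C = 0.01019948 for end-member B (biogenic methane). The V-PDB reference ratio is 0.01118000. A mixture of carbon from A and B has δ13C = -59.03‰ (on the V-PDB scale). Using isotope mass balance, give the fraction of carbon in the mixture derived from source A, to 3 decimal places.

0.568

δ_A = (0.01076382/0.01118000 − 1)×1000 = (0.962775 − 1)×1000 = -37.225‰
δ_B = (0.01019948/0.01118000 − 1)×1000 = (0.912297 − 1)×1000 = -87.703‰
f_A = (δ_mix − δ_B)/(δ_A − δ_B) = (-59.03 − (-87.703))/(-37.225 − (-87.703))
f_A = 28.673 / 50.478 = 0.5680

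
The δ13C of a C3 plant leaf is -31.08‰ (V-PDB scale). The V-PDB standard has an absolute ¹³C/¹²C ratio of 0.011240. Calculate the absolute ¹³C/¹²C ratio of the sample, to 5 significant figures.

0.010891

R_sample = R_standard × (δ13C/1000 + 1)
R_sample = 0.011240 × (-31.08/1000 + 1) = 0.011240 × 0.968920
R_sample = 0.0108907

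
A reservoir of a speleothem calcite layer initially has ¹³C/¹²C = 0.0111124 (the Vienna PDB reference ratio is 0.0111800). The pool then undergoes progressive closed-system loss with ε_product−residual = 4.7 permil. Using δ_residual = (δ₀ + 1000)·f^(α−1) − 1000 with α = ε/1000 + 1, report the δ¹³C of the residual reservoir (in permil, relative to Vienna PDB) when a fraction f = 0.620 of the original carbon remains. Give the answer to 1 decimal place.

δ₀ = (0.0111124/0.0111800 − 1)×1000 = (0.993953 − 1)×1000 = -6.047 permil
α − 1 = ε/1000 = 0.0047
f^(α−1) = 0.620^(0.0047) = 0.997756
δ_res = (-6.047 + 1000) × 0.997756 − 1000 = 991.723 − 1000 = -8.28 permil

-8.3 permil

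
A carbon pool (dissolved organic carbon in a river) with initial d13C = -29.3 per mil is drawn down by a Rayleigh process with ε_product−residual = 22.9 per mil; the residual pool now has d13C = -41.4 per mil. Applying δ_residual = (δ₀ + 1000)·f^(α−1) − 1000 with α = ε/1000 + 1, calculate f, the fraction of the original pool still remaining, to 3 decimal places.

α − 1 = ε/1000 = 0.0229
(δ_res + 1000)/(δ₀ + 1000) = (-41.4 + 1000)/(-29.3 + 1000) = 958.6/970.7 = 0.987535
f = 0.987535^(1/0.0229) = exp(ln(0.987535)/0.0229) = exp(-0.01254/0.0229)
f = exp(-0.5478) = 0.5782

0.578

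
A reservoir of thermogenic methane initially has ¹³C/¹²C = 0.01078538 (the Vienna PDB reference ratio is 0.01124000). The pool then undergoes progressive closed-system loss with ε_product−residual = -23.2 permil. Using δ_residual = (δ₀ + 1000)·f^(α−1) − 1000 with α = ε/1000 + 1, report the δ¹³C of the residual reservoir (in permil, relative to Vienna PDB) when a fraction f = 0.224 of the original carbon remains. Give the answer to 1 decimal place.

-6.6 permil

δ₀ = (0.01078538/0.01124000 − 1)×1000 = (0.959553 − 1)×1000 = -40.447 permil
α − 1 = ε/1000 = -0.0232
f^(α−1) = 0.224^(-0.0232) = 1.035319
δ_res = (-40.447 + 1000) × 1.035319 − 1000 = 993.444 − 1000 = -6.56 permil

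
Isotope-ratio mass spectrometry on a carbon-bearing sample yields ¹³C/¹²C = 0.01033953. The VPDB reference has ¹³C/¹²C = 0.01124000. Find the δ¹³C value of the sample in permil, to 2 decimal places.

-80.11 permil

δ¹³C = (R_sample / R_standard − 1) × 1000
R_sample / R_standard = 0.01033953 / 0.01124000 = 0.919887
δ¹³C = (0.919887 − 1) × 1000 = -80.113 permil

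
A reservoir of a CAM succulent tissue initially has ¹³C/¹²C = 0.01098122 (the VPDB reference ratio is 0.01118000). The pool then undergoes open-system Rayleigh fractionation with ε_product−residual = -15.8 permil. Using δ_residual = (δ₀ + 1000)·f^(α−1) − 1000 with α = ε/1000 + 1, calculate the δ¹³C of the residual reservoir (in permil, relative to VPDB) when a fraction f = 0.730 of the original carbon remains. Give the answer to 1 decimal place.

-12.9 permil

δ₀ = (0.01098122/0.01118000 − 1)×1000 = (0.982220 − 1)×1000 = -17.780 permil
α − 1 = ε/1000 = -0.0158
f^(α−1) = 0.730^(-0.0158) = 1.004985
δ_res = (-17.780 + 1000) × 1.004985 − 1000 = 987.116 − 1000 = -12.88 permil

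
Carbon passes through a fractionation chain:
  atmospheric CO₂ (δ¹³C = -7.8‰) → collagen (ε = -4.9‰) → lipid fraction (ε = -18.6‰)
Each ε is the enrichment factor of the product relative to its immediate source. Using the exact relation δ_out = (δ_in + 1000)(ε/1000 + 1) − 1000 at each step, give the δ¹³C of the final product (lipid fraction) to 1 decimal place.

step 1: δ = (-7.80 + 1000)·(-4.9/1000 + 1) − 1000 = -12.66‰
step 2: δ = (-12.66 + 1000)·(-18.6/1000 + 1) − 1000 = -31.03‰

-31.0‰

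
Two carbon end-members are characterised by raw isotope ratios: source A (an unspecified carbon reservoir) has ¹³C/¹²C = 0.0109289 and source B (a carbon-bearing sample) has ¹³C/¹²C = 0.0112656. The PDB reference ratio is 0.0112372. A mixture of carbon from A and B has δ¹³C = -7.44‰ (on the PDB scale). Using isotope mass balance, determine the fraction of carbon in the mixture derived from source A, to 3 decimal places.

0.333

δ_A = (0.0109289/0.0112372 − 1)×1000 = (0.972564 − 1)×1000 = -27.436‰
δ_B = (0.0112656/0.0112372 − 1)×1000 = (1.002527 − 1)×1000 = 2.527‰
f_A = (δ_mix − δ_B)/(δ_A − δ_B) = (-7.44 − (2.527))/(-27.436 − (2.527))
f_A = -9.967 / -29.963 = 0.3327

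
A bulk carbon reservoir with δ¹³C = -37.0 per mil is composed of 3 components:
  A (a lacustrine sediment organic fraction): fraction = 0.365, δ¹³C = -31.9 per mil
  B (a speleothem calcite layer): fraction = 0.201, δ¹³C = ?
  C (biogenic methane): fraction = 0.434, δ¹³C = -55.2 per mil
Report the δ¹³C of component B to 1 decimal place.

Isotope mass balance: δ_bulk = Σ fᵢ·δᵢ.
-37.0 = 0.365×(-31.9) + 0.201×δ_B + 0.434×(-55.2)
0.201·δ_B = -37.0 − (-35.600) = -1.400
δ_B = -1.400 / 0.201 = -6.96 per mil

-7.0 per mil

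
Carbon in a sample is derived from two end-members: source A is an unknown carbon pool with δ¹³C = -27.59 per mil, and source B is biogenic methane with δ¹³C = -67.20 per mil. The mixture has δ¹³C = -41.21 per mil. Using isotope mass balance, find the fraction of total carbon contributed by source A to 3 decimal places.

0.656

δ_mix = f_A·δ_A + (1 − f_A)·δ_B  ⇒  f_A = (δ_mix − δ_B)/(δ_A − δ_B)
f_A = (-41.21 − (-67.20)) / (-27.59 − (-67.20))
f_A = 25.99 / 39.61 = 0.6561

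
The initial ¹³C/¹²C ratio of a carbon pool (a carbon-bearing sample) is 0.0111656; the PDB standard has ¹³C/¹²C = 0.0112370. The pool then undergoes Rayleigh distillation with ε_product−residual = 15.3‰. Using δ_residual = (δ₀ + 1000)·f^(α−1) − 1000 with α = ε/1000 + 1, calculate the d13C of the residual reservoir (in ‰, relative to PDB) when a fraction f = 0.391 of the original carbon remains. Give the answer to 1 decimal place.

-20.5‰

δ₀ = (0.0111656/0.0112370 − 1)×1000 = (0.993646 − 1)×1000 = -6.354‰
α − 1 = ε/1000 = 0.0153
f^(α−1) = 0.391^(0.0153) = 0.985735
δ_res = (-6.354 + 1000) × 0.985735 − 1000 = 979.472 − 1000 = -20.53‰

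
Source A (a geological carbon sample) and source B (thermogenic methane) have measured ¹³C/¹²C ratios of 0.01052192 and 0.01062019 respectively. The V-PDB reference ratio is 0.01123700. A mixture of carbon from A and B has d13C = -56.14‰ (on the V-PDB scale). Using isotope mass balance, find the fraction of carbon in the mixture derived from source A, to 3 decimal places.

δ_A = (0.01052192/0.01123700 − 1)×1000 = (0.936364 − 1)×1000 = -63.636‰
δ_B = (0.01062019/0.01123700 − 1)×1000 = (0.945109 − 1)×1000 = -54.891‰
f_A = (δ_mix − δ_B)/(δ_A − δ_B) = (-56.14 − (-54.891))/(-63.636 − (-54.891))
f_A = -1.249 / -8.745 = 0.1428

0.143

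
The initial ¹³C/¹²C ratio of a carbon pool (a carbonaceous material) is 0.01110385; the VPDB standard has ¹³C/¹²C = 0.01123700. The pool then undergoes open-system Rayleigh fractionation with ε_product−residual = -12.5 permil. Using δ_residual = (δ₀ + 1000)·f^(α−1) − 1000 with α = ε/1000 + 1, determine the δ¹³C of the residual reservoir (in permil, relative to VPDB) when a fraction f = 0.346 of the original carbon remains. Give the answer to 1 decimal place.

1.3 permil

δ₀ = (0.01110385/0.01123700 − 1)×1000 = (0.988151 − 1)×1000 = -11.849 permil
α − 1 = ε/1000 = -0.0125
f^(α−1) = 0.346^(-0.0125) = 1.013355
δ_res = (-11.849 + 1000) × 1.013355 − 1000 = 1001.347 − 1000 = 1.35 permil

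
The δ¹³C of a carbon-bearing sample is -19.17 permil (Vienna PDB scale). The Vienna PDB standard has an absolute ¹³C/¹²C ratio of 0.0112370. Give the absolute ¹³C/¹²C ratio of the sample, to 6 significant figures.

R_sample = R_standard × (δ¹³C/1000 + 1)
R_sample = 0.0112370 × (-19.17/1000 + 1) = 0.0112370 × 0.980830
R_sample = 0.0110216

0.0110216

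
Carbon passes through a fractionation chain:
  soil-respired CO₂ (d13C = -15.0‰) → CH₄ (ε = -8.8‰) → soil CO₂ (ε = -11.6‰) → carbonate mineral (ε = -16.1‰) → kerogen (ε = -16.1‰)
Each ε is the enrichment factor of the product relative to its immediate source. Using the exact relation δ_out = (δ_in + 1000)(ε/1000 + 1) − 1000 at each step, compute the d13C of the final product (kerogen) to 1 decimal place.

step 1: δ = (-15.00 + 1000)·(-8.8/1000 + 1) − 1000 = -23.67‰
step 2: δ = (-23.67 + 1000)·(-11.6/1000 + 1) − 1000 = -34.99‰
step 3: δ = (-34.99 + 1000)·(-16.1/1000 + 1) − 1000 = -50.53‰
step 4: δ = (-50.53 + 1000)·(-16.1/1000 + 1) − 1000 = -65.82‰

-65.8‰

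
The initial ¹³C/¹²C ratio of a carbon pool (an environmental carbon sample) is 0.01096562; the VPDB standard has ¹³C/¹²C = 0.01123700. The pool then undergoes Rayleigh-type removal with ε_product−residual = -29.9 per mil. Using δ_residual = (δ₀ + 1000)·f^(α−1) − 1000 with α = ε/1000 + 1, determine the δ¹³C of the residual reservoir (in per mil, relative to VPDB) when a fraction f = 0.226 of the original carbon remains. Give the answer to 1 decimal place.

20.2 per mil

δ₀ = (0.01096562/0.01123700 − 1)×1000 = (0.975849 − 1)×1000 = -24.151 per mil
α − 1 = ε/1000 = -0.0299
f^(α−1) = 0.226^(-0.0299) = 1.045471
δ_res = (-24.151 + 1000) × 1.045471 − 1000 = 1020.223 − 1000 = 20.22 per mil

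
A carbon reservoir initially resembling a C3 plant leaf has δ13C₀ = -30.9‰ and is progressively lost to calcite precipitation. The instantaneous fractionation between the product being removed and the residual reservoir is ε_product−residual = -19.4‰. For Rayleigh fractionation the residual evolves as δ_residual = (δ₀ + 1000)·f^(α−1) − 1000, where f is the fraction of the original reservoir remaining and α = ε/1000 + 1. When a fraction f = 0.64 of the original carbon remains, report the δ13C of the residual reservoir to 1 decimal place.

Rayleigh residual: δ_res = (δ₀ + 1000)·f^(α−1) − 1000
α = ε/1000 + 1 = 0.98060, so α − 1 = -0.01940
f^(α−1) = 0.64^(-0.01940) = 1.008696
δ_res = (-30.9 + 1000) × 1.008696 − 1000 = 977.527 − 1000 = -22.47‰

-22.5‰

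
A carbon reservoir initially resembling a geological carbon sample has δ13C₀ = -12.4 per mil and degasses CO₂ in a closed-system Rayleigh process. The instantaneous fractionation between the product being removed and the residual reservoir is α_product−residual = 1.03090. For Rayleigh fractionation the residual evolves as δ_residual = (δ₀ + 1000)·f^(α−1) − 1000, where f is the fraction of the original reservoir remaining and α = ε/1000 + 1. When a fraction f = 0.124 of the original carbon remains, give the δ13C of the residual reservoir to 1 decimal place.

Rayleigh residual: δ_res = (δ₀ + 1000)·f^(α−1) − 1000
α − 1 = 0.03090
f^(α−1) = 0.124^(0.03090) = 0.937533
δ_res = (-12.4 + 1000) × 0.937533 − 1000 = 925.908 − 1000 = -74.09 per mil

-74.1 per mil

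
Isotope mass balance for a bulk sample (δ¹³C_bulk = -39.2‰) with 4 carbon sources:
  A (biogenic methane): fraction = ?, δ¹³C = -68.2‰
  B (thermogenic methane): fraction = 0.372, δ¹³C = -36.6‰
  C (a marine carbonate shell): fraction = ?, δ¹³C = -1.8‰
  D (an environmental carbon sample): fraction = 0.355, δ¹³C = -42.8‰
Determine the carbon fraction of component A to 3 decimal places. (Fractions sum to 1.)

0.149

Let f_A and f_C be the unknown fractions; fractions sum to 1 so f_A + f_C = 0.273.
Mass balance: Σ fᵢ·δᵢ = δ_bulk ⇒ f_A·(-68.2) + f_C·(-1.8) = -39.2 − (-28.809) = -10.391
Substitute f_C = 0.273 − f_A:
f_A·(-68.2 − -1.8) = -10.391 − 0.273×(-1.8) = -9.899
f_A = -9.899 / -66.4 = 0.1491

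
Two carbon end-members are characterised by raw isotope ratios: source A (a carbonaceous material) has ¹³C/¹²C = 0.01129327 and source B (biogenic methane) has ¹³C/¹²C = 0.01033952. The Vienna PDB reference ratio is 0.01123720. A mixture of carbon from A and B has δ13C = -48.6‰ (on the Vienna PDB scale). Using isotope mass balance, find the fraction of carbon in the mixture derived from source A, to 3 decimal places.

0.369

δ_A = (0.01129327/0.01123720 − 1)×1000 = (1.004990 − 1)×1000 = 4.990‰
δ_B = (0.01033952/0.01123720 − 1)×1000 = (0.920115 − 1)×1000 = -79.885‰
f_A = (δ_mix − δ_B)/(δ_A − δ_B) = (-48.6 − (-79.885))/(4.990 − (-79.885))
f_A = 31.285 / 84.874 = 0.3686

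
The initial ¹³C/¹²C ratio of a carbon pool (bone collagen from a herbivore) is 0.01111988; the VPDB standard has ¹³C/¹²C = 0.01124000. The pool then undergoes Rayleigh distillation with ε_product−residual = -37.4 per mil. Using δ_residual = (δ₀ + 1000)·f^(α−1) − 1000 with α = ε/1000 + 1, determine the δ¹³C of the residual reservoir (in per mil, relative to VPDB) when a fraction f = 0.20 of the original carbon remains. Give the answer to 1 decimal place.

50.7 per mil

δ₀ = (0.01111988/0.01124000 − 1)×1000 = (0.989313 − 1)×1000 = -10.687 per mil
α − 1 = ε/1000 = -0.0374
f^(α−1) = 0.20^(-0.0374) = 1.062041
δ_res = (-10.687 + 1000) × 1.062041 − 1000 = 1050.692 − 1000 = 50.69 per mil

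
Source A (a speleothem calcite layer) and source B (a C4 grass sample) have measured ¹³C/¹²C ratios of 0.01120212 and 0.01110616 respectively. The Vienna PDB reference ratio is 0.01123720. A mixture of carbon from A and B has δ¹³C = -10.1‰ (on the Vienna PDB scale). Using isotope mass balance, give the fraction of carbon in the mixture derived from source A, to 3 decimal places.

δ_A = (0.01120212/0.01123720 − 1)×1000 = (0.996878 − 1)×1000 = -3.122‰
δ_B = (0.01110616/0.01123720 − 1)×1000 = (0.988339 − 1)×1000 = -11.661‰
f_A = (δ_mix − δ_B)/(δ_A − δ_B) = (-10.1 − (-11.661))/(-3.122 − (-11.661))
f_A = 1.561 / 8.539 = 0.1828

0.183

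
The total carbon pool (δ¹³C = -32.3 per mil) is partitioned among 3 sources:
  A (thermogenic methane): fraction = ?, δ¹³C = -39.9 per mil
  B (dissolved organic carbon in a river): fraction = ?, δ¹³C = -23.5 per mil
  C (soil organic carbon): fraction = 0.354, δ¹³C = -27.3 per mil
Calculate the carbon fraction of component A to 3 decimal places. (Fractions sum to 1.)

Let f_A and f_B be the unknown fractions; fractions sum to 1 so f_A + f_B = 0.646.
Mass balance: Σ fᵢ·δᵢ = δ_bulk ⇒ f_A·(-39.9) + f_B·(-23.5) = -32.3 − (-9.664) = -22.636
Substitute f_B = 0.646 − f_A:
f_A·(-39.9 − -23.5) = -22.636 − 0.646×(-23.5) = -7.455
f_A = -7.455 / -16.4 = 0.4546

0.455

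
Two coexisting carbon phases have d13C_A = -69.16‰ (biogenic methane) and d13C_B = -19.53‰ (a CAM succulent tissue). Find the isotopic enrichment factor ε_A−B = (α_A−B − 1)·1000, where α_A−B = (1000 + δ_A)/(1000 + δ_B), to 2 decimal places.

α_A−B = (1000 + -69.16) / (1000 + -19.53) = 930.84 / 980.47 = 0.949381
ε_A−B = (0.949381 − 1) × 1000 = -50.619‰
(The approximation ε ≈ δ_A − δ_B would give -49.63‰.)

-50.62‰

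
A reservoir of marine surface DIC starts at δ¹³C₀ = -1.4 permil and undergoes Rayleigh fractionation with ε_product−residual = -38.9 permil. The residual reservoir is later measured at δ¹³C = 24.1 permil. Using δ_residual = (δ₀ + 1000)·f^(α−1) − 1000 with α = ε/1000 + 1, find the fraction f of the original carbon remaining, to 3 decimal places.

α − 1 = ε/1000 = -0.0389
(δ_res + 1000)/(δ₀ + 1000) = (24.1 + 1000)/(-1.4 + 1000) = 1024.1/998.6 = 1.025536
f = 1.025536^(1/-0.0389) = exp(ln(1.025536)/-0.0389) = exp(0.02522/-0.0389)
f = exp(-0.6482) = 0.5230

0.523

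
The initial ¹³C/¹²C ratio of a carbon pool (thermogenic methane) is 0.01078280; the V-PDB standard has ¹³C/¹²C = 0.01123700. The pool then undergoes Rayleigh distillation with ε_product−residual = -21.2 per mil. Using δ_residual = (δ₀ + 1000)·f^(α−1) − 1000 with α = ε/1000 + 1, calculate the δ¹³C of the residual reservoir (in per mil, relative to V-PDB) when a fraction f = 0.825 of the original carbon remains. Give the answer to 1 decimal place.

δ₀ = (0.01078280/0.01123700 − 1)×1000 = (0.959580 − 1)×1000 = -40.420 per mil
α − 1 = ε/1000 = -0.0212
f^(α−1) = 0.825^(-0.0212) = 1.004087
δ_res = (-40.420 + 1000) × 1.004087 − 1000 = 963.501 − 1000 = -36.50 per mil

-36.5 per mil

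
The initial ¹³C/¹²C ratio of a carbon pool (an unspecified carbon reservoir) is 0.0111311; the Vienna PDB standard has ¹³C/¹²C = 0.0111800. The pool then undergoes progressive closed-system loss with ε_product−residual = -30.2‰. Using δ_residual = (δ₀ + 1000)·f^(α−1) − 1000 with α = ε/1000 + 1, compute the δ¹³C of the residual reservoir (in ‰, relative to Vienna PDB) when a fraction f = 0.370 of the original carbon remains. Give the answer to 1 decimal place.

26.0‰

δ₀ = (0.0111311/0.0111800 − 1)×1000 = (0.995626 − 1)×1000 = -4.374‰
α − 1 = ε/1000 = -0.0302
f^(α−1) = 0.370^(-0.0302) = 1.030482
δ_res = (-4.374 + 1000) × 1.030482 − 1000 = 1025.975 − 1000 = 25.97‰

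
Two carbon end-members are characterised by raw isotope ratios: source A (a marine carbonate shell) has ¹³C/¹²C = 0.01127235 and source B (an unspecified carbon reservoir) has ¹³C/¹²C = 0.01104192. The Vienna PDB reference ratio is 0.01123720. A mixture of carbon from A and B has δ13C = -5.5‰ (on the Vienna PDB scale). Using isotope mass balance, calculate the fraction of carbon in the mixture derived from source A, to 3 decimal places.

0.579

δ_A = (0.01127235/0.01123720 − 1)×1000 = (1.003128 − 1)×1000 = 3.128‰
δ_B = (0.01104192/0.01123720 − 1)×1000 = (0.982622 − 1)×1000 = -17.378‰
f_A = (δ_mix − δ_B)/(δ_A − δ_B) = (-5.5 − (-17.378))/(3.128 − (-17.378))
f_A = 11.878 / 20.506 = 0.5792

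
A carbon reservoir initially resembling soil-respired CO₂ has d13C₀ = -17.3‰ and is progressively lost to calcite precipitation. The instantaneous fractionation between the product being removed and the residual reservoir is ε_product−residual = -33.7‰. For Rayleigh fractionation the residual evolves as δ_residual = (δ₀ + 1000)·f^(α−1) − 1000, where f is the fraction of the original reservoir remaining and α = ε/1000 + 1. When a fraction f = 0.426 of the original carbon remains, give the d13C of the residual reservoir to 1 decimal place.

Rayleigh residual: δ_res = (δ₀ + 1000)·f^(α−1) − 1000
α = ε/1000 + 1 = 0.96630, so α − 1 = -0.03370
f^(α−1) = 0.426^(-0.03370) = 1.029174
δ_res = (-17.3 + 1000) × 1.029174 − 1000 = 1011.370 − 1000 = 11.37‰

11.4‰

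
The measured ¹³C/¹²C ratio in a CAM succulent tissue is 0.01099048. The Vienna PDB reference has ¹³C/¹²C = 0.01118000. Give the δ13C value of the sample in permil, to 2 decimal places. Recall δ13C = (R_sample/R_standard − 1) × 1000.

δ13C = (R_sample / R_standard − 1) × 1000
R_sample / R_standard = 0.01099048 / 0.01118000 = 0.983048
δ13C = (0.983048 − 1) × 1000 = -16.952 permil

-16.95 permil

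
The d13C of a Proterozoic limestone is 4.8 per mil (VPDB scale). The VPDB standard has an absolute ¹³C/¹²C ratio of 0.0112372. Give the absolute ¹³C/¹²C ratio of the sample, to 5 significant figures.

R_sample = R_standard × (d13C/1000 + 1)
R_sample = 0.0112372 × (4.8/1000 + 1) = 0.0112372 × 1.004800
R_sample = 0.0112911

0.011291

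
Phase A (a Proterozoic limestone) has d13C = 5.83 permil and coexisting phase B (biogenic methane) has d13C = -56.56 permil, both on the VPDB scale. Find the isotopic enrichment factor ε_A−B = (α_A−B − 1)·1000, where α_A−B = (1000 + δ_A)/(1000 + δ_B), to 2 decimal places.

α_A−B = (1000 + 5.83) / (1000 + -56.56) = 1005.83 / 943.44 = 1.066130
ε_A−B = (1.066130 − 1) × 1000 = 66.130 permil
(The approximation ε ≈ δ_A − δ_B would give 62.39 permil.)

66.13 permil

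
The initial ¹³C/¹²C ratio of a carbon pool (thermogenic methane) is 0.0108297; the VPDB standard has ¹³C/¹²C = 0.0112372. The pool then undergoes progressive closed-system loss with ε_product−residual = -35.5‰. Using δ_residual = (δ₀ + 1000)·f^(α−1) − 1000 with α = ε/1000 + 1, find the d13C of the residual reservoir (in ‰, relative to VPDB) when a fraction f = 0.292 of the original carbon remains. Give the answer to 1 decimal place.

6.8‰

δ₀ = (0.0108297/0.0112372 − 1)×1000 = (0.963737 − 1)×1000 = -36.263‰
α − 1 = ε/1000 = -0.0355
f^(α−1) = 0.292^(-0.0355) = 1.044669
δ_res = (-36.263 + 1000) × 1.044669 − 1000 = 1006.786 − 1000 = 6.79‰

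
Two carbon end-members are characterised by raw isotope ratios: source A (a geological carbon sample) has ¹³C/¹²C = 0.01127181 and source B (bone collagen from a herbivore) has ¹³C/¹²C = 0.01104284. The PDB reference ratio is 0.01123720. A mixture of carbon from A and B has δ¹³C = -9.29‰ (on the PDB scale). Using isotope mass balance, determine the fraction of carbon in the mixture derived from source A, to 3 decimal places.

δ_A = (0.01127181/0.01123720 − 1)×1000 = (1.003080 − 1)×1000 = 3.080‰
δ_B = (0.01104284/0.01123720 − 1)×1000 = (0.982704 − 1)×1000 = -17.296‰
f_A = (δ_mix − δ_B)/(δ_A − δ_B) = (-9.29 − (-17.296))/(3.080 − (-17.296))
f_A = 8.006 / 20.376 = 0.3929

0.393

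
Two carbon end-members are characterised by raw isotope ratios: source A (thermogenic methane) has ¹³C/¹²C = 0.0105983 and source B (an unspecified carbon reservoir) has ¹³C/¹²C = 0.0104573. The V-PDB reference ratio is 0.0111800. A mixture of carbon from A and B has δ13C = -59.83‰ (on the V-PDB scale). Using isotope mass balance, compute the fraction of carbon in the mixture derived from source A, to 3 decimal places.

0.382

δ_A = (0.0105983/0.0111800 − 1)×1000 = (0.947970 − 1)×1000 = -52.030‰
δ_B = (0.0104573/0.0111800 − 1)×1000 = (0.935358 − 1)×1000 = -64.642‰
f_A = (δ_mix − δ_B)/(δ_A − δ_B) = (-59.83 − (-64.642))/(-52.030 − (-64.642))
f_A = 4.812 / 12.612 = 0.3816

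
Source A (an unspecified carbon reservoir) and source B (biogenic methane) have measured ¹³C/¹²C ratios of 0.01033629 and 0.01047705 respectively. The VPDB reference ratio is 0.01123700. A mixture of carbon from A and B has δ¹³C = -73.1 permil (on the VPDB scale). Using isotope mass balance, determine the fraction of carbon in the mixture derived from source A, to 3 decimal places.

0.437

δ_A = (0.01033629/0.01123700 − 1)×1000 = (0.919844 − 1)×1000 = -80.156 permil
δ_B = (0.01047705/0.01123700 − 1)×1000 = (0.932371 − 1)×1000 = -67.629 permil
f_A = (δ_mix − δ_B)/(δ_A − δ_B) = (-73.1 − (-67.629))/(-80.156 − (-67.629))
f_A = -5.471 / -12.526 = 0.4367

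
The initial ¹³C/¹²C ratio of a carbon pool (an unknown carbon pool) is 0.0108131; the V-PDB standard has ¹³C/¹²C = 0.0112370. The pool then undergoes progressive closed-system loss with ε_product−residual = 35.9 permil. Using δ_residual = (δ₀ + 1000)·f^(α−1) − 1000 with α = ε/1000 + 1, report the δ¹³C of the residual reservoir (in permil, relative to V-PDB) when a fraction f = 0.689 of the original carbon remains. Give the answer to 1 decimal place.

δ₀ = (0.0108131/0.0112370 − 1)×1000 = (0.962276 − 1)×1000 = -37.724 permil
α − 1 = ε/1000 = 0.0359
f^(α−1) = 0.689^(0.0359) = 0.986716
δ_res = (-37.724 + 1000) × 0.986716 − 1000 = 949.493 − 1000 = -50.51 permil

-50.5 permil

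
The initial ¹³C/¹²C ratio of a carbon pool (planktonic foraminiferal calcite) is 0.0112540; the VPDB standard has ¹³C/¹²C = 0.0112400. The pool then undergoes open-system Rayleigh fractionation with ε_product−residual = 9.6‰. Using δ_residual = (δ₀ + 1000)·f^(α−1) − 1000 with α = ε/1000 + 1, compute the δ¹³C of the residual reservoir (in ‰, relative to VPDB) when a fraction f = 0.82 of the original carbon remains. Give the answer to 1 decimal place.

δ₀ = (0.0112540/0.0112400 − 1)×1000 = (1.001246 − 1)×1000 = 1.246‰
α − 1 = ε/1000 = 0.0096
f^(α−1) = 0.82^(0.0096) = 0.998097
δ_res = (1.246 + 1000) × 0.998097 − 1000 = 999.340 − 1000 = -0.66‰

-0.7‰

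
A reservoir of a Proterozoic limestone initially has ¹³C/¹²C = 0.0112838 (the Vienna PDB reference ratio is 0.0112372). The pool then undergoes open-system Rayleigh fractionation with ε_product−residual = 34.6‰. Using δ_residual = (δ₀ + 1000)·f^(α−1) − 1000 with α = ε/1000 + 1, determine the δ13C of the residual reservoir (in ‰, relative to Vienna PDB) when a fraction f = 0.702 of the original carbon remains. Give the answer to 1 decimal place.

δ₀ = (0.0112838/0.0112372 − 1)×1000 = (1.004147 − 1)×1000 = 4.147‰
α − 1 = ε/1000 = 0.0346
f^(α−1) = 0.702^(0.0346) = 0.987832
δ_res = (4.147 + 1000) × 0.987832 − 1000 = 991.929 − 1000 = -8.07‰

-8.1‰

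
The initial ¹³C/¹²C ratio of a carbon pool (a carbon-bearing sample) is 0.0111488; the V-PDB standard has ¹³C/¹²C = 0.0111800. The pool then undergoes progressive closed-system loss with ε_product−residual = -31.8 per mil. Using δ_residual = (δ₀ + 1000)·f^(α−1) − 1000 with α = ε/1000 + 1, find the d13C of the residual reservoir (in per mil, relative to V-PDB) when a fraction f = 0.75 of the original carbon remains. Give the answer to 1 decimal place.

6.4 per mil

δ₀ = (0.0111488/0.0111800 − 1)×1000 = (0.997209 − 1)×1000 = -2.791 per mil
α − 1 = ε/1000 = -0.0318
f^(α−1) = 0.75^(-0.0318) = 1.009190
δ_res = (-2.791 + 1000) × 1.009190 − 1000 = 1006.374 − 1000 = 6.37 per mil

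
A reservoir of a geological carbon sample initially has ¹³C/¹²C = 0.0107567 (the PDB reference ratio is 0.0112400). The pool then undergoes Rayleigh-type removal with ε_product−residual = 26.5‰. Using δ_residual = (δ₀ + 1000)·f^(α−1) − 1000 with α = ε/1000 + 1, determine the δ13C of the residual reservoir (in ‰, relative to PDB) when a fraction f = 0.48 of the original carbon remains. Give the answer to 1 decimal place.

δ₀ = (0.0107567/0.0112400 − 1)×1000 = (0.957002 − 1)×1000 = -42.998‰
α − 1 = ε/1000 = 0.0265
f^(α−1) = 0.48^(0.0265) = 0.980738
δ_res = (-42.998 + 1000) × 0.980738 − 1000 = 938.568 − 1000 = -61.43‰

-61.4‰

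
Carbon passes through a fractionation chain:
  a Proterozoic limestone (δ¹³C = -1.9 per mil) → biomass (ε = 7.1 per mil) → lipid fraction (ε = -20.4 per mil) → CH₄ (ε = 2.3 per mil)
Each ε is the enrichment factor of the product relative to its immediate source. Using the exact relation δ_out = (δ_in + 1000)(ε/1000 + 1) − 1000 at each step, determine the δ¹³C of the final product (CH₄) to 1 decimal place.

step 1: δ = (-1.90 + 1000)·(7.1/1000 + 1) − 1000 = 5.19 per mil
step 2: δ = (5.19 + 1000)·(-20.4/1000 + 1) − 1000 = -15.32 per mil
step 3: δ = (-15.32 + 1000)·(2.3/1000 + 1) − 1000 = -13.05 per mil

-13.1 per mil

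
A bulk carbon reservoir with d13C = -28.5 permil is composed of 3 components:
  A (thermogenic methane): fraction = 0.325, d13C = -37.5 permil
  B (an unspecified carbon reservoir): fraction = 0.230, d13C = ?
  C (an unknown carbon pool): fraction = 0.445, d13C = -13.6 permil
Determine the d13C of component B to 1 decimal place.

-44.6 permil

Isotope mass balance: δ_bulk = Σ fᵢ·δᵢ.
-28.5 = 0.325×(-37.5) + 0.230×δ_B + 0.445×(-13.6)
0.230·δ_B = -28.5 − (-18.239) = -10.261
δ_B = -10.261 / 0.230 = -44.61 permil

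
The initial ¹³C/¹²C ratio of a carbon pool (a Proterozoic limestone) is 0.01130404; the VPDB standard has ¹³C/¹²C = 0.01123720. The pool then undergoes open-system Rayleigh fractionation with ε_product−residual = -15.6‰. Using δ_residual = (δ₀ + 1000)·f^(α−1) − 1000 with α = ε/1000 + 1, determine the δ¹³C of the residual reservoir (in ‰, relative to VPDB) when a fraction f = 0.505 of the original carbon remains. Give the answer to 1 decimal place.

δ₀ = (0.01130404/0.01123720 − 1)×1000 = (1.005948 − 1)×1000 = 5.948‰
α − 1 = ε/1000 = -0.0156
f^(α−1) = 0.505^(-0.0156) = 1.010715
δ_res = (5.948 + 1000) × 1.010715 − 1000 = 1016.727 − 1000 = 16.73‰

16.7‰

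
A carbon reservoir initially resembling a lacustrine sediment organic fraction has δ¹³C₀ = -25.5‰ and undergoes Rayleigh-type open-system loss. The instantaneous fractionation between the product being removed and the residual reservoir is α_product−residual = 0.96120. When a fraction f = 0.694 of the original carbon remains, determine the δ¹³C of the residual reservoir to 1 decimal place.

-11.6‰

Rayleigh residual: δ_res = (δ₀ + 1000)·f^(α−1) − 1000
α − 1 = -0.03880
f^(α−1) = 0.694^(-0.03880) = 1.014274
δ_res = (-25.5 + 1000) × 1.014274 − 1000 = 988.410 − 1000 = -11.59‰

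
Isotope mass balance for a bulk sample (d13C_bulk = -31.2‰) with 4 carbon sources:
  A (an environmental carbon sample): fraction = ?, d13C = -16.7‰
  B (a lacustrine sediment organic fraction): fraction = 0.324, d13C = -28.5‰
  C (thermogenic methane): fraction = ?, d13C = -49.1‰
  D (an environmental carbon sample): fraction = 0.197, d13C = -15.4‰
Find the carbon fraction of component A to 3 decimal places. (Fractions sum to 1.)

0.142

Let f_A and f_C be the unknown fractions; fractions sum to 1 so f_A + f_C = 0.479.
Mass balance: Σ fᵢ·δᵢ = δ_bulk ⇒ f_A·(-16.7) + f_C·(-49.1) = -31.2 − (-12.268) = -18.932
Substitute f_C = 0.479 − f_A:
f_A·(-16.7 − -49.1) = -18.932 − 0.479×(-49.1) = 4.587
f_A = 4.587 / 32.4 = 0.1416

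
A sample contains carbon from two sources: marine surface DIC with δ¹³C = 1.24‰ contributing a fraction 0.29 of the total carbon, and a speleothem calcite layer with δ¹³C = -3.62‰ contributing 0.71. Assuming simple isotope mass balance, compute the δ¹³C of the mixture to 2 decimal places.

δ_mix = f_A·δ_A + f_B·δ_B
δ_mix = 0.29 × (1.24) + 0.71 × (-3.62)
δ_mix = 0.360 + -2.570 = -2.211‰

-2.21‰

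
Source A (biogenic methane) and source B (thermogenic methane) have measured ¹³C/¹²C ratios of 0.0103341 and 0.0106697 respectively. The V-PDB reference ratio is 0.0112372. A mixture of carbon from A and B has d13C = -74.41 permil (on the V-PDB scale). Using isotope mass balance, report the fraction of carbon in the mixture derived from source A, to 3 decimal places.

0.801

δ_A = (0.0103341/0.0112372 − 1)×1000 = (0.919633 − 1)×1000 = -80.367 permil
δ_B = (0.0106697/0.0112372 − 1)×1000 = (0.949498 − 1)×1000 = -50.502 permil
f_A = (δ_mix − δ_B)/(δ_A − δ_B) = (-74.41 − (-50.502))/(-80.367 − (-50.502))
f_A = -23.908 / -29.865 = 0.8005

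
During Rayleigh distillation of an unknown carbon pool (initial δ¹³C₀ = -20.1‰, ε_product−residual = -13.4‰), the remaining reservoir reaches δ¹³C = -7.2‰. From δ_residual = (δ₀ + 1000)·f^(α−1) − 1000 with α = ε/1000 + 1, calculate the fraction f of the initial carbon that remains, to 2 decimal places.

0.38

α − 1 = ε/1000 = -0.0134
(δ_res + 1000)/(δ₀ + 1000) = (-7.2 + 1000)/(-20.1 + 1000) = 992.8/979.9 = 1.013165
f = 1.013165^(1/-0.0134) = exp(ln(1.013165)/-0.0134) = exp(0.01308/-0.0134)
f = exp(-0.9760) = 0.3768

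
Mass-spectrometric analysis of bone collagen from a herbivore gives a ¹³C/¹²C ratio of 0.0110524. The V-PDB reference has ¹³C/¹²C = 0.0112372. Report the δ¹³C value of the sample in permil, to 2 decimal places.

-16.45 permil

δ¹³C = (R_sample / R_standard − 1) × 1000
R_sample / R_standard = 0.0110524 / 0.0112372 = 0.983555
δ¹³C = (0.983555 − 1) × 1000 = -16.445 permil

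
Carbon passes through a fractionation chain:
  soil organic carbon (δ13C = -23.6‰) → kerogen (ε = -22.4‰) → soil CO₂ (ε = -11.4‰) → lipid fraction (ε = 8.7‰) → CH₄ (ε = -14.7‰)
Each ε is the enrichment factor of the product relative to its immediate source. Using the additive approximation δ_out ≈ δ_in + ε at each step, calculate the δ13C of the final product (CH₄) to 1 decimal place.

-63.4‰

step 1: δ ≈ -23.6 + (-22.4) = -46.0‰
step 2: δ ≈ -46.0 + (-11.4) = -57.4‰
step 3: δ ≈ -57.4 + (8.7) = -48.7‰
step 4: δ ≈ -48.7 + (-14.7) = -63.4‰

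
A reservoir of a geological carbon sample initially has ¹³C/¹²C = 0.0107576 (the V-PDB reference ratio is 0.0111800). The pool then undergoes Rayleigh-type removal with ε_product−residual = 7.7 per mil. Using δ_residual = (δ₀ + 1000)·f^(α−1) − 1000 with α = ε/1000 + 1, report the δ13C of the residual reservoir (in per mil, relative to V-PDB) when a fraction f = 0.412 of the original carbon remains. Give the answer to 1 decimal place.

δ₀ = (0.0107576/0.0111800 − 1)×1000 = (0.962218 − 1)×1000 = -37.782 per mil
α − 1 = ε/1000 = 0.0077
f^(α−1) = 0.412^(0.0077) = 0.993195
δ_res = (-37.782 + 1000) × 0.993195 − 1000 = 955.671 − 1000 = -44.33 per mil

-44.3 per mil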